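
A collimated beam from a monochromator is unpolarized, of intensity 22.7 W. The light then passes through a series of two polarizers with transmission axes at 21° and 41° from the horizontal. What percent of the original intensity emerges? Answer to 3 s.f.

≈ 44.2%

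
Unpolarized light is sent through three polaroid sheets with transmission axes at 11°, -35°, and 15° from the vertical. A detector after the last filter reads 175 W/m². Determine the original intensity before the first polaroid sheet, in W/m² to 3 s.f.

Unpolarized light through the first polarizer → I₁ = ½ I₀, now polarized at 11°.
I₂ = I₁ cos²(-35° − 11°) = 0.5 I₀ · cos²(46°) = 0.2413 I₀.
I₃ = I₂ cos²(15° + 35°) = 0.2413 I₀ · cos²(50°) = 0.09969 I₀.
So 175 W/m² = 0.09969 I₀, giving I₀ = 175/0.09969 = 1755 W/m².

I₀ ≈ 1760 W/m²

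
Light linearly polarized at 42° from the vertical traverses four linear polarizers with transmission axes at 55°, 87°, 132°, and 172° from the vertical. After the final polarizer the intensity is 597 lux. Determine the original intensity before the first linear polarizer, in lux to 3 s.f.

By Malus's law, I₁ = I₀ cos²(55° − 42°) = I₀ cos²(13°) = 0.9494 I₀.
I₂ = I₁ cos²(87° − 55°) = 0.9494 I₀ · cos²(32°) = 0.6828 I₀.
I₃ = I₂ cos²(132° − 87°) = 0.6828 I₀ · cos²(45°) = 0.3414 I₀.
I₄ = I₃ cos²(172° − 132°) = 0.3414 I₀ · cos²(40°) = 0.2003 I₀.
So 597 lux = 0.2003 I₀, giving I₀ = 597/0.2003 = 2980 lux.

I₀ ≈ 2980 lux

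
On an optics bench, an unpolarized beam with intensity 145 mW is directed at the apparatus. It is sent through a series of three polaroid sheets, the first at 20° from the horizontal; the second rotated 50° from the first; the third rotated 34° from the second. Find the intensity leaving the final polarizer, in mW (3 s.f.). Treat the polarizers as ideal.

Unpolarized light through the first polarizer → I₁ = 145 mW/2 = 72.5 mW, polarized at 20°.
I₂ = I₁ · cos²(50°) = 72.5 · 0.4132 = 29.96 mW.
I₃ = I₂ · cos²(34°) = 29.96 · 0.6873 = 20.59 mW.

I ≈ 20.6 mW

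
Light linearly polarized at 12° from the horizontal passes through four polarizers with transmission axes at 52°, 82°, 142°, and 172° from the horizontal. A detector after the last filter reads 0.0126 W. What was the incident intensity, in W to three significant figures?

I₀ ≈ 0.153 W

I₁ = I₀ cos²(52° − 12°) = I₀ cos²(40°) = 0.5868 I₀.
I₂ = I₁ cos²(82° − 52°) = 0.5868 I₀ · cos²(30°) = 0.4401 I₀.
I₃ = I₂ cos²(142° − 82°) = 0.4401 I₀ · cos²(60°) = 0.11 I₀.
I₄ = I₃ cos²(172° − 142°) = 0.11 I₀ · cos²(30°) = 0.08252 I₀.
So 0.0126 W = 0.08252 I₀, giving I₀ = 0.0126/0.08252 = 0.1527 W.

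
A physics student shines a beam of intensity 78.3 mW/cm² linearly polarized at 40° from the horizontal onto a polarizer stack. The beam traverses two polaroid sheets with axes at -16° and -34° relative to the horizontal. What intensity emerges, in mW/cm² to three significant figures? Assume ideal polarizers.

By Malus's law, I₁ = 78.3 mW/cm² · cos²(56°) = 24.48 mW/cm².
I₂ = I₁ · cos²(18°) = 24.48 · 0.9045 = 22.15 mW/cm².

I ≈ 22.1 mW/cm²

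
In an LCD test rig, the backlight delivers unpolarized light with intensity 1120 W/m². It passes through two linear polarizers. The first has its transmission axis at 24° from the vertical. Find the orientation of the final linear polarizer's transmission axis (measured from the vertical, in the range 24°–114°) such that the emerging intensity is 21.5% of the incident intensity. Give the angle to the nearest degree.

Unpolarized light through the first polarizer → I₁ = ½ I₀, now polarized at 24°.
Need I₂/I₀ = 0.215, so cos²(θ − 24°) = 0.215 / 0.5 = 0.43.
θ − 24° = arccos(√0.43) = 49.0°, giving θ ≈ 24 + 49.0 = 73.0°.

θ ≈ 73°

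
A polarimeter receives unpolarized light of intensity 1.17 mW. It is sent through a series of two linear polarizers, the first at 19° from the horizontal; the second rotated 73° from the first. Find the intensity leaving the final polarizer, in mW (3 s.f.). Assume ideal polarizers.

Unpolarized light through the first polarizer → I₁ = 1.17 mW/2 = 0.585 mW, polarized at 19°.
I₂ = I₁ · cos²(73°) = 0.585 · 0.08548 = 0.05001 mW.

I ≈ 0.0500 mW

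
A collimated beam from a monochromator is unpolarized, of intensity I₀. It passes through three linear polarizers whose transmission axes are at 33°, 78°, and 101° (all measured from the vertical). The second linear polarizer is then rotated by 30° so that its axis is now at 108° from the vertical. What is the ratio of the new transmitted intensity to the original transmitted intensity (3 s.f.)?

I_new/I_old ≈ 0.156

Before rotation:
Unpolarized light through the first polarizer → I₁ = ½ I₀, now polarized at 33°.
I₂ = I₁ cos²(78° − 33°) = 0.5 I₀ · cos²(45°) = 0.25 I₀.
I₃ = I₂ cos²(101° − 78°) = 0.25 I₀ · cos²(23°) = 0.2118 I₀.
After rotation:
Unpolarized light through the first polarizer → I₁ = ½ I₀, now polarized at 33°.
I₂ = I₁ cos²(108° − 33°) = 0.5 I₀ · cos²(75°) = 0.03349 I₀.
I₃ = I₂ cos²(101° − 108°) = 0.03349 I₀ · cos²(7°) = 0.033 I₀.
Ratio = 0.033 / 0.2118 = 0.1558.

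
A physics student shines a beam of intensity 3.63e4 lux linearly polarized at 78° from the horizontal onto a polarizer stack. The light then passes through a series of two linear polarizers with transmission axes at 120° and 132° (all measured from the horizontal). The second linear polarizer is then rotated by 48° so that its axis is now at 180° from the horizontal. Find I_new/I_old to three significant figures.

Before rotation:
By Malus's law, I₁ = I₀ cos²(120° − 78°) = I₀ cos²(42°) = 0.5523 I₀.
I₂ = I₁ cos²(132° − 120°) = 0.5523 I₀ · cos²(12°) = 0.5284 I₀.
After rotation:
I₁ = I₀ cos²(120° − 78°) = I₀ cos²(42°) = 0.5523 I₀.
I₂ = I₁ cos²(180° − 120°) = 0.5523 I₀ · cos²(60°) = 0.1381 I₀.
Ratio = 0.1381 / 0.5284 = 0.2613.

I_new/I_old ≈ 0.261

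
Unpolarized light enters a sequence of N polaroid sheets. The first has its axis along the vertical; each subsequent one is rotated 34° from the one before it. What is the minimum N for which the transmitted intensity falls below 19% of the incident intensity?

First polarizer halves the unpolarized light: factor 1/2.
Each further stage multiplies by cos²(34°) = 0.6873.
After N polarizers: T = 0.5·0.6873^(N−1). Require T < 0.19 ⇒ N−1 > ln(0.19/0.5)/ln(0.6873) = 2.58, so N−1 ≥ 3 and N = 4.
Check: N=4 gives T = 0.1623 < 0.19; N=3 gives T = 0.2362.

N = 4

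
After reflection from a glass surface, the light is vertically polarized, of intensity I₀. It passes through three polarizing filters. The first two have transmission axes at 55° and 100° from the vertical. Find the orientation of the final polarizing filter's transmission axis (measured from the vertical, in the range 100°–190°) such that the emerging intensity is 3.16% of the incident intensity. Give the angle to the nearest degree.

θ ≈ 164°

I₁ = I₀ cos²(55° − 0°) = I₀ cos²(55°) = 0.329 I₀.
I₂ = I₁ cos²(100° − 55°) = 0.329 I₀ · cos²(45°) = 0.1645 I₀.
Need I₃/I₀ = 0.0316, so cos²(θ − 100°) = 0.0316 / 0.1645 = 0.1921.
θ − 100° = arccos(√0.1921) = 64.0°, giving θ ≈ 100 + 64.0 = 164.0°.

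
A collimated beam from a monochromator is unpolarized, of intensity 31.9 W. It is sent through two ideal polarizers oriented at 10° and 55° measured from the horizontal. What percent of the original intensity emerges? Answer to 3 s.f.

Unpolarized light through the first polarizer → I₁ = 31.9 W/2 = 15.95 W, polarized at 10°.
I₂ = I₁ · cos²(45°) = 15.95 · 0.5 = 7.975 W.
That is 25% of the incident intensity.

≈ 25.0%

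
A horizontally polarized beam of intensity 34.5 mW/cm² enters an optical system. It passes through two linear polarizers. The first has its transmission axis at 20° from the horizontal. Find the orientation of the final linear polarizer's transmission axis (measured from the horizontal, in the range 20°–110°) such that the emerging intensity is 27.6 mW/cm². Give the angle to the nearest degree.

θ ≈ 38°

By Malus's law, I₁ = I₀ cos²(20° − 0°) = I₀ cos²(20°) = 0.883 I₀.
Target fraction: 27.6 / 34.5 mW/cm² = 0.8 of I₀.
Need I₂/I₀ = 0.8, so cos²(θ − 20°) = 0.8 / 0.883 = 0.906.
θ − 20° = arccos(√0.906) = 17.9°, giving θ ≈ 20 + 17.9 = 37.9°.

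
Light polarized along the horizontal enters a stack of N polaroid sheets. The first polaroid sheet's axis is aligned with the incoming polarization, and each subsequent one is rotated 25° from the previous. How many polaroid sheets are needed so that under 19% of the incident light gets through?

First polarizer is aligned with the polarization: full transmission.
Each further stage multiplies by cos²(25°) = 0.8214.
After N polarizers: T = 0.8214^(N−1). Require T < 0.19 ⇒ N−1 > ln(0.19)/ln(0.8214) = 8.44, so N−1 ≥ 9 and N = 10.
Check: N=10 gives T = 0.1702 < 0.19; N=9 gives T = 0.2072.

N = 10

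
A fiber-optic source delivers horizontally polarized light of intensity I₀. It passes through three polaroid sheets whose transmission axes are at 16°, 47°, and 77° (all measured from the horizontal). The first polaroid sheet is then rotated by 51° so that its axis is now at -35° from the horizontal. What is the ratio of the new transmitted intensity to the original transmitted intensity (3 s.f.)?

I_new/I_old ≈ 0.0191

Before rotation:
By Malus's law, I₁ = I₀ cos²(16° − 0°) = I₀ cos²(16°) = 0.924 I₀.
I₂ = I₁ cos²(47° − 16°) = 0.924 I₀ · cos²(31°) = 0.6789 I₀.
I₃ = I₂ cos²(77° − 47°) = 0.6789 I₀ · cos²(30°) = 0.5092 I₀.
After rotation:
I₁ = I₀ cos²(-35° − 0°) = I₀ cos²(35°) = 0.671 I₀.
I₂ = I₁ cos²(47° + 35°) = 0.671 I₀ · cos²(82°) = 0.013 I₀.
I₃ = I₂ cos²(77° − 47°) = 0.013 I₀ · cos²(30°) = 0.009748 I₀.
Ratio = 0.009748 / 0.5092 = 0.01914.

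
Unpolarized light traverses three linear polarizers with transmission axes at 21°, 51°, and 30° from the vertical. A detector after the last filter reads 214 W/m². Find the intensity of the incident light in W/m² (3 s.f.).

Unpolarized light through the first polarizer → I₁ = ½ I₀, now polarized at 21°.
I₂ = I₁ cos²(51° − 21°) = 0.5 I₀ · cos²(30°) = 0.375 I₀.
I₃ = I₂ cos²(30° − 51°) = 0.375 I₀ · cos²(21°) = 0.3268 I₀.
So 214 W/m² = 0.3268 I₀, giving I₀ = 214/0.3268 = 654.8 W/m².

I₀ ≈ 655 W/m²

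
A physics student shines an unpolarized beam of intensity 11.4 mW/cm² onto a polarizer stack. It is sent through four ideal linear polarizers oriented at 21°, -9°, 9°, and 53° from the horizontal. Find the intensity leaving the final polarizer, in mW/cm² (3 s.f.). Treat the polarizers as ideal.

I ≈ 2.00 mW/cm²

Unpolarized light through the first polarizer → I₁ = 11.4 mW/cm²/2 = 5.7 mW/cm², polarized at 21°.
I₂ = I₁ · cos²(30°) = 5.7 · 0.75 = 4.275 mW/cm².
I₃ = I₂ · cos²(18°) = 4.275 · 0.9045 = 3.867 mW/cm².
I₄ = I₃ · cos²(44°) = 3.867 · 0.5174 = 2.001 mW/cm².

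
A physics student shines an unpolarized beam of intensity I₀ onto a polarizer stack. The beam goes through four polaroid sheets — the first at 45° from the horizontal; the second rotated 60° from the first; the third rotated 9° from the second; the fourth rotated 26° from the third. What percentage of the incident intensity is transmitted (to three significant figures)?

Unpolarized light through the first polarizer → I₁ = ½ I₀, now polarized at 45°.
I₂ = I₁ cos²(60°) = 0.5 · 0.25 I₀ = 0.125 I₀.
I₃ = I₂ cos²(9°) = 0.125 · 0.9755 I₀ = 0.1219 I₀.
I₄ = I₃ cos²(26°) = 0.1219 · 0.8078 I₀ = 0.09851 I₀.
That is 9.851% of the incident intensity.

≈ 9.85%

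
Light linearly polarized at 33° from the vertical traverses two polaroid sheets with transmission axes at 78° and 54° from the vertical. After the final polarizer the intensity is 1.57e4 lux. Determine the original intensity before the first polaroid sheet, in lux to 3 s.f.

I₁ = I₀ cos²(78° − 33°) = I₀ cos²(45°) = 0.5 I₀.
I₂ = I₁ cos²(54° − 78°) = 0.5 I₀ · cos²(24°) = 0.4173 I₀.
So 1.57e4 lux = 0.4173 I₀, giving I₀ = 1.57e4/0.4173 = 3.762e+04 lux.

I₀ ≈ 3.76e4 lux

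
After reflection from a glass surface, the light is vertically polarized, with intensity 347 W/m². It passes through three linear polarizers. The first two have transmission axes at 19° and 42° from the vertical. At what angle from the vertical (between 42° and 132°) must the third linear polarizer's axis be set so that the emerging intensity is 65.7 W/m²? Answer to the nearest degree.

By Malus's law, I₁ = I₀ cos²(19° − 0°) = I₀ cos²(19°) = 0.894 I₀.
I₂ = I₁ cos²(42° − 19°) = 0.894 I₀ · cos²(23°) = 0.7575 I₀.
Target fraction: 65.7 / 347 W/m² = 0.1893 of I₀.
Need I₃/I₀ = 0.1893, so cos²(θ − 42°) = 0.1893 / 0.7575 = 0.2499.
θ − 42° = arccos(√0.2499) = 60.0°, giving θ ≈ 42 + 60.0 = 102.0°.

θ ≈ 102°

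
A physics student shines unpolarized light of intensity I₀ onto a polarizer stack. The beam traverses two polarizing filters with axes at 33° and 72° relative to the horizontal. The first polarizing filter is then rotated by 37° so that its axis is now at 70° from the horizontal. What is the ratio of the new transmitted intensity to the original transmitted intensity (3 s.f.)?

Before rotation:
Unpolarized light through the first polarizer → I₁ = ½ I₀, now polarized at 33°.
I₂ = I₁ cos²(72° − 33°) = 0.5 I₀ · cos²(39°) = 0.302 I₀.
After rotation:
Unpolarized light through the first polarizer → I₁ = ½ I₀, now polarized at 70°.
I₂ = I₁ cos²(72° − 70°) = 0.5 I₀ · cos²(2°) = 0.4994 I₀.
Ratio = 0.4994 / 0.302 = 1.654.

I_new/I_old ≈ 1.65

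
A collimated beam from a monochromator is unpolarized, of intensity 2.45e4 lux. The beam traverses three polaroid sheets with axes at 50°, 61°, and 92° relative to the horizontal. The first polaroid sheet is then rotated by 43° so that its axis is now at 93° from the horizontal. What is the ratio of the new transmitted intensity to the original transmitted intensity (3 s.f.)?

I_new/I_old ≈ 0.746

Before rotation:
Unpolarized light through the first polarizer → I₁ = ½ I₀, now polarized at 50°.
I₂ = I₁ cos²(61° − 50°) = 0.5 I₀ · cos²(11°) = 0.4818 I₀.
I₃ = I₂ cos²(92° − 61°) = 0.4818 I₀ · cos²(31°) = 0.354 I₀.
After rotation:
Unpolarized light through the first polarizer → I₁ = ½ I₀, now polarized at 93°.
I₂ = I₁ cos²(61° − 93°) = 0.5 I₀ · cos²(32°) = 0.3596 I₀.
I₃ = I₂ cos²(92° − 61°) = 0.3596 I₀ · cos²(31°) = 0.2642 I₀.
Ratio = 0.2642 / 0.354 = 0.7464.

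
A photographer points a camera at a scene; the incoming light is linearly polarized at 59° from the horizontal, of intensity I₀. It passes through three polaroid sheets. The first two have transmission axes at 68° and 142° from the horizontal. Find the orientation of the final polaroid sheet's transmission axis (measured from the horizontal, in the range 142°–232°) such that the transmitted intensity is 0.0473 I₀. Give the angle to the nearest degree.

By Malus's law, I₁ = I₀ cos²(68° − 59°) = I₀ cos²(9°) = 0.9755 I₀.
I₂ = I₁ cos²(142° − 68°) = 0.9755 I₀ · cos²(74°) = 0.07412 I₀.
Need I₃/I₀ = 0.0473, so cos²(θ − 142°) = 0.0473 / 0.07412 = 0.6382.
θ − 142° = arccos(√0.6382) = 37.0°, giving θ ≈ 142 + 37.0 = 179.0°.

θ ≈ 179°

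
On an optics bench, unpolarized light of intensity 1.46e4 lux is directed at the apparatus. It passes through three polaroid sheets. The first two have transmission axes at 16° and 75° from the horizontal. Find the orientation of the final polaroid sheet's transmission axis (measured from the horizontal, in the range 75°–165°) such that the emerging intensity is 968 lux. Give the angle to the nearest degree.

θ ≈ 120°

Unpolarized light through the first polarizer → I₁ = ½ I₀, now polarized at 16°.
I₂ = I₁ cos²(75° − 16°) = 0.5 I₀ · cos²(59°) = 0.1326 I₀.
Target fraction: 968 / 1.46e4 lux = 0.0663 of I₀.
Need I₃/I₀ = 0.0663, so cos²(θ − 75°) = 0.0663 / 0.1326 = 0.4999.
θ − 75° = arccos(√0.4999) = 45.0°, giving θ ≈ 75 + 45.0 = 120.0°.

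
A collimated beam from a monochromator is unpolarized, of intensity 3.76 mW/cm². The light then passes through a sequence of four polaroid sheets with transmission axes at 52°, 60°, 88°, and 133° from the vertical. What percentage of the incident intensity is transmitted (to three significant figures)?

≈ 19.1%

Unpolarized light through the first polarizer → I₁ = 3.76 mW/cm²/2 = 1.88 mW/cm², polarized at 52°.
I₂ = I₁ · cos²(8°) = 1.88 · 0.9806 = 1.844 mW/cm².
I₃ = I₂ · cos²(28°) = 1.844 · 0.7796 = 1.437 mW/cm².
I₄ = I₃ · cos²(45°) = 1.437 · 0.5 = 0.7186 mW/cm².
That is 19.11% of the incident intensity.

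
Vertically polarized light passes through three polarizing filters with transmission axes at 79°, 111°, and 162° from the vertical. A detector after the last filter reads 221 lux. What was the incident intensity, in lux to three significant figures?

I₁ = I₀ cos²(79° − 0°) = I₀ cos²(79°) = 0.03641 I₀.
I₂ = I₁ cos²(111° − 79°) = 0.03641 I₀ · cos²(32°) = 0.02618 I₀.
I₃ = I₂ cos²(162° − 111°) = 0.02618 I₀ · cos²(51°) = 0.01037 I₀.
So 221 lux = 0.01037 I₀, giving I₀ = 221/0.01037 = 2.131e+04 lux.

I₀ ≈ 2.13e4 lux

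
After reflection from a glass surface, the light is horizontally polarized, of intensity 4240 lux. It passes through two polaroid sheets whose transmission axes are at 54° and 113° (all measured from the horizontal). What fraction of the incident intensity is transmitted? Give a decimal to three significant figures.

I/I₀ ≈ 0.0916

I₁ = 4240 lux · cos²(54°) = 1465 lux.
I₂ = I₁ · cos²(59°) = 1465 · 0.2653 = 388.6 lux.
Transmitted fraction = 0.09165.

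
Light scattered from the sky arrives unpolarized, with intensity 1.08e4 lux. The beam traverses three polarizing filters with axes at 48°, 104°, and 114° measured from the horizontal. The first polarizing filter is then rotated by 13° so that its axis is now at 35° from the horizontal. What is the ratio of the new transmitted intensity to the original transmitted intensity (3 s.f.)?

I_new/I_old ≈ 0.411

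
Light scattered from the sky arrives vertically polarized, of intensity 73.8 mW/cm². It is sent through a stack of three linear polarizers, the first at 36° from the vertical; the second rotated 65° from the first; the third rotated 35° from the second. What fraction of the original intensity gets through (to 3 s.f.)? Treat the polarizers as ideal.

I/I₀ ≈ 0.0784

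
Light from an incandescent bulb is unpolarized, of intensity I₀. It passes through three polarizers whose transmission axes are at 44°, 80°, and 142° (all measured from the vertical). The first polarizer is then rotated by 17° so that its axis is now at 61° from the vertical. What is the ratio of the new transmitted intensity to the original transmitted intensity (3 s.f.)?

I_new/I_old ≈ 1.37

Before rotation:
Unpolarized light through the first polarizer → I₁ = ½ I₀, now polarized at 44°.
I₂ = I₁ cos²(80° − 44°) = 0.5 I₀ · cos²(36°) = 0.3273 I₀.
I₃ = I₂ cos²(142° − 80°) = 0.3273 I₀ · cos²(62°) = 0.07213 I₀.
After rotation:
Unpolarized light through the first polarizer → I₁ = ½ I₀, now polarized at 61°.
I₂ = I₁ cos²(80° − 61°) = 0.5 I₀ · cos²(19°) = 0.447 I₀.
I₃ = I₂ cos²(142° − 80°) = 0.447 I₀ · cos²(62°) = 0.09852 I₀.
Ratio = 0.09852 / 0.07213 = 1.366.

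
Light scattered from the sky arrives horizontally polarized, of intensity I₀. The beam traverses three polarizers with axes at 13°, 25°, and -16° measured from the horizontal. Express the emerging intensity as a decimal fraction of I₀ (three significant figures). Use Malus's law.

By Malus's law, I₁ = I₀ cos²(13° − 0°) = I₀ cos²(13°) = 0.9494 I₀.
I₂ = I₁ cos²(25° − 13°) = 0.9494 I₀ · cos²(12°) = 0.9084 I₀.
I₃ = I₂ cos²(-16° − 25°) = 0.9084 I₀ · cos²(41°) = 0.5174 I₀.
Transmitted fraction = 0.5174.

≈ 0.517 I₀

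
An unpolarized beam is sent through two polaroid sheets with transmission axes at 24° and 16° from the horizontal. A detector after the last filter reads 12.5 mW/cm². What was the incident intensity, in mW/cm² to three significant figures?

I₀ ≈ 25.5 mW/cm²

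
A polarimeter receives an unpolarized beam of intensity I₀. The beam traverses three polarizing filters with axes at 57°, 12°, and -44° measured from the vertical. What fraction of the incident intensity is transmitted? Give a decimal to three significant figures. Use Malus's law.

Unpolarized light through the first polarizer → I₁ = ½ I₀, now polarized at 57°.
I₂ = I₁ cos²(12° − 57°) = 0.5 I₀ · cos²(45°) = 0.25 I₀.
I₃ = I₂ cos²(-44° − 12°) = 0.25 I₀ · cos²(56°) = 0.07817 I₀.
Transmitted fraction = 0.07817.

≈ 0.0782 I₀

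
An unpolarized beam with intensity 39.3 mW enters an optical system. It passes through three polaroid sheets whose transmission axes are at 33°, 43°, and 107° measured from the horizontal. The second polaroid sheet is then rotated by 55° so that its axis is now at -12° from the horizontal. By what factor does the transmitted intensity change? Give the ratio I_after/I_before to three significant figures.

Before rotation:
Unpolarized light through the first polarizer → I₁ = ½ I₀, now polarized at 33°.
I₂ = I₁ cos²(43° − 33°) = 0.5 I₀ · cos²(10°) = 0.4849 I₀.
I₃ = I₂ cos²(107° − 43°) = 0.4849 I₀ · cos²(64°) = 0.09319 I₀.
After rotation:
Unpolarized light through the first polarizer → I₁ = ½ I₀, now polarized at 33°.
I₂ = I₁ cos²(-12° − 33°) = 0.5 I₀ · cos²(45°) = 0.25 I₀.
Angle between axes 2 and 3: 61°. I₃ = 0.25 I₀ · cos²(61°) = 0.05876 I₀.
Ratio = 0.05876 / 0.09319 = 0.6306.

I_new/I_old ≈ 0.631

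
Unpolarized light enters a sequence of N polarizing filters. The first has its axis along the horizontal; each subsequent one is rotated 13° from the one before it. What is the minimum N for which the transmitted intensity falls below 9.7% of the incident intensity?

First polarizer halves the unpolarized light: factor 1/2.
Each further stage multiplies by cos²(13°) = 0.9494.
After N polarizers: T = 0.5·0.9494^(N−1). Require T < 0.097 ⇒ N−1 > ln(0.097/0.5)/ln(0.9494) = 31.58, so N−1 ≥ 32 and N = 33.
Check: N=33 gives T = 0.09491 < 0.097; N=32 gives T = 0.09997.

N = 33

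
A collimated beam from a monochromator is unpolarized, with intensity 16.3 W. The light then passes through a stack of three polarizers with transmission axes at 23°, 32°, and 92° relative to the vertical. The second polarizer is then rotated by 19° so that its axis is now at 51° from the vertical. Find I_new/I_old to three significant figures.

Before rotation:
Unpolarized light through the first polarizer → I₁ = ½ I₀, now polarized at 23°.
I₂ = I₁ cos²(32° − 23°) = 0.5 I₀ · cos²(9°) = 0.4878 I₀.
I₃ = I₂ cos²(92° − 32°) = 0.4878 I₀ · cos²(60°) = 0.1219 I₀.
After rotation:
Unpolarized light through the first polarizer → I₁ = ½ I₀, now polarized at 23°.
I₂ = I₁ cos²(51° − 23°) = 0.5 I₀ · cos²(28°) = 0.3898 I₀.
I₃ = I₂ cos²(92° − 51°) = 0.3898 I₀ · cos²(41°) = 0.222 I₀.
Ratio = 0.222 / 0.1219 = 1.821.

I_new/I_old ≈ 1.82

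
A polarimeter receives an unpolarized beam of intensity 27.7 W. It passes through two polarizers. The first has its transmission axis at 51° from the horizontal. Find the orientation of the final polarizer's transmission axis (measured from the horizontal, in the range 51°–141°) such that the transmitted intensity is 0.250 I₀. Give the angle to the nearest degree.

θ ≈ 96°

Unpolarized light through the first polarizer → I₁ = ½ I₀, now polarized at 51°.
Need I₂/I₀ = 0.25, so cos²(θ − 51°) = 0.25 / 0.5 = 0.5.
θ − 51° = arccos(√0.5) = 45.0°, giving θ ≈ 51 + 45.0 = 96.0°.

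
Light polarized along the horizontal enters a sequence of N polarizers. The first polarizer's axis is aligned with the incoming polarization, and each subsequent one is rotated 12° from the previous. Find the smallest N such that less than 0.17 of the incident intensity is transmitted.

N = 42

First polarizer is aligned with the polarization: full transmission.
Each further stage multiplies by cos²(12°) = 0.9568.
After N polarizers: T = 0.9568^(N−1). Require T < 0.17 ⇒ N−1 > ln(0.17)/ln(0.9568) = 40.10, so N−1 ≥ 41 and N = 42.
Check: N=42 gives T = 0.1634 < 0.17; N=41 gives T = 0.1707.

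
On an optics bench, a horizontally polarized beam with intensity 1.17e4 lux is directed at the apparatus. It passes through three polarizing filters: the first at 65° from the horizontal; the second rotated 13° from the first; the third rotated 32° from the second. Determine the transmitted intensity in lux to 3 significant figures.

I ≈ 1430 lux

I₁ = 1.17e4 lux · cos²(65°) = 2090 lux.
I₂ = I₁ · cos²(13°) = 2090 · 0.9494 = 1984 lux.
I₃ = I₂ · cos²(32°) = 1984 · 0.7192 = 1427 lux.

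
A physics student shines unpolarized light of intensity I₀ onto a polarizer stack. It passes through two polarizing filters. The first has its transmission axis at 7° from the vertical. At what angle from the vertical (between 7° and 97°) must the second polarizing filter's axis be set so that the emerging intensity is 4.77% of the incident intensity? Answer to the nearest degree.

θ ≈ 79°

Unpolarized light through the first polarizer → I₁ = ½ I₀, now polarized at 7°.
Need I₂/I₀ = 0.0477, so cos²(θ − 7°) = 0.0477 / 0.5 = 0.0954.
θ − 7° = arccos(√0.0954) = 72.0°, giving θ ≈ 7 + 72.0 = 79.0°.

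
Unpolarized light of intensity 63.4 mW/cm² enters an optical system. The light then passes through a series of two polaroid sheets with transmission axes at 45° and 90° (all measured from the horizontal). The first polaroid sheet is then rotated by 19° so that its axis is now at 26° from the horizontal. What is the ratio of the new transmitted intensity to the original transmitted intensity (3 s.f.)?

I_new/I_old ≈ 0.384

Before rotation:
Unpolarized light through the first polarizer → I₁ = ½ I₀, now polarized at 45°.
I₂ = I₁ cos²(90° − 45°) = 0.5 I₀ · cos²(45°) = 0.25 I₀.
After rotation:
Unpolarized light through the first polarizer → I₁ = ½ I₀, now polarized at 26°.
I₂ = I₁ cos²(90° − 26°) = 0.5 I₀ · cos²(64°) = 0.09608 I₀.
Ratio = 0.09608 / 0.25 = 0.3843.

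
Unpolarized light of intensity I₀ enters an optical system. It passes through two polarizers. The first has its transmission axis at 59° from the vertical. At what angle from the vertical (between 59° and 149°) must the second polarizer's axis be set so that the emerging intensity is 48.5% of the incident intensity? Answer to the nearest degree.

Unpolarized light through the first polarizer → I₁ = ½ I₀, now polarized at 59°.
Need I₂/I₀ = 0.485, so cos²(θ − 59°) = 0.485 / 0.5 = 0.97.
θ − 59° = arccos(√0.97) = 10.0°, giving θ ≈ 59 + 10.0 = 69.0°.

θ ≈ 69°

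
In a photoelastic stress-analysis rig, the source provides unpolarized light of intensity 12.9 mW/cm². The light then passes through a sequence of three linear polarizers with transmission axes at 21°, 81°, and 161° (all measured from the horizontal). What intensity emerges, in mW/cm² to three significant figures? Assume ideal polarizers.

Unpolarized light through the first polarizer → I₁ = 12.9 mW/cm²/2 = 6.45 mW/cm², polarized at 21°.
I₂ = I₁ · cos²(60°) = 6.45 · 0.25 = 1.613 mW/cm².
I₃ = I₂ · cos²(80°) = 1.613 · 0.03015 = 0.04862 mW/cm².

I ≈ 0.0486 mW/cm²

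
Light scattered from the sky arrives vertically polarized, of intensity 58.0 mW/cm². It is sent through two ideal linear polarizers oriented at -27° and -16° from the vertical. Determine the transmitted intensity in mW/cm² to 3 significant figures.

I₁ = 58.0 mW/cm² · cos²(27°) = 46.05 mW/cm².
I₂ = I₁ · cos²(11°) = 46.05 · 0.9636 = 44.37 mW/cm².

I ≈ 44.4 mW/cm²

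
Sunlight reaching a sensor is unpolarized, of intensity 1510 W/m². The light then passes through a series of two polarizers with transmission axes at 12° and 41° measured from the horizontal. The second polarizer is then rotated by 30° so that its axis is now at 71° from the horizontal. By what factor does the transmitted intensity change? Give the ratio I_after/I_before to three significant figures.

Before rotation:
Unpolarized light through the first polarizer → I₁ = ½ I₀, now polarized at 12°.
I₂ = I₁ cos²(41° − 12°) = 0.5 I₀ · cos²(29°) = 0.3825 I₀.
After rotation:
Unpolarized light through the first polarizer → I₁ = ½ I₀, now polarized at 12°.
I₂ = I₁ cos²(71° − 12°) = 0.5 I₀ · cos²(59°) = 0.1326 I₀.
Ratio = 0.1326 / 0.3825 = 0.3468.

I_new/I_old ≈ 0.347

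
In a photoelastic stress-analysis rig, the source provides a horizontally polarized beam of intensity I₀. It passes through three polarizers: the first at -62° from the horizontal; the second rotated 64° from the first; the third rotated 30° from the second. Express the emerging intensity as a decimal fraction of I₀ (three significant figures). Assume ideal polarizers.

≈ 0.0318 I₀

I₁ = I₀ cos²(-62° − 0°) = I₀ cos²(62°) = 0.2204 I₀.
I₂ = I₁ cos²(64°) = 0.2204 · 0.1922 I₀ = 0.04235 I₀.
I₃ = I₂ cos²(30°) = 0.04235 · 0.75 I₀ = 0.03177 I₀.
Transmitted fraction = 0.03177.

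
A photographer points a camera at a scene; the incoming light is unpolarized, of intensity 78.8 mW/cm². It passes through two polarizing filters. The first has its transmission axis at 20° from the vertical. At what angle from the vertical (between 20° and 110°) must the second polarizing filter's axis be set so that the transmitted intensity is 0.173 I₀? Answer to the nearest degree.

Unpolarized light through the first polarizer → I₁ = ½ I₀, now polarized at 20°.
Need I₂/I₀ = 0.173, so cos²(θ − 20°) = 0.173 / 0.5 = 0.346.
θ − 20° = arccos(√0.346) = 54.0°, giving θ ≈ 20 + 54.0 = 74.0°.

θ ≈ 74°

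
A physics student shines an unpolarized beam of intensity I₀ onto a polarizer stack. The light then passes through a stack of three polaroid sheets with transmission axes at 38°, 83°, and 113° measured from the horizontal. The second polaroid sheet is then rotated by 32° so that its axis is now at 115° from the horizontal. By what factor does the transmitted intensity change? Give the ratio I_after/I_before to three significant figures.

Before rotation:
Unpolarized light through the first polarizer → I₁ = ½ I₀, now polarized at 38°.
I₂ = I₁ cos²(83° − 38°) = 0.5 I₀ · cos²(45°) = 0.25 I₀.
I₃ = I₂ cos²(113° − 83°) = 0.25 I₀ · cos²(30°) = 0.1875 I₀.
After rotation:
Unpolarized light through the first polarizer → I₁ = ½ I₀, now polarized at 38°.
I₂ = I₁ cos²(115° − 38°) = 0.5 I₀ · cos²(77°) = 0.0253 I₀.
I₃ = I₂ cos²(113° − 115°) = 0.0253 I₀ · cos²(2°) = 0.02527 I₀.
Ratio = 0.02527 / 0.1875 = 0.1348.

I_new/I_old ≈ 0.135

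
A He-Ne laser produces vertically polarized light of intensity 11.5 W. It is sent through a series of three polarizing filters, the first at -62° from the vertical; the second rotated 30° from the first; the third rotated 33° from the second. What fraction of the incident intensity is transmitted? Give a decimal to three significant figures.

I₁ = 11.5 W · cos²(62°) = 2.535 W.
I₂ = I₁ · cos²(30°) = 2.535 · 0.75 = 1.901 W.
I₃ = I₂ · cos²(33°) = 1.901 · 0.7034 = 1.337 W.
Transmitted fraction = 0.1163.

I/I₀ ≈ 0.116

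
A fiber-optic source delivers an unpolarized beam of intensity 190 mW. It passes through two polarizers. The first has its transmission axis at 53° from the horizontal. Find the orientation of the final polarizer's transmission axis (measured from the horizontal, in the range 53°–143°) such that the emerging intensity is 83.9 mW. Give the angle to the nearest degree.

θ ≈ 73°

Unpolarized light through the first polarizer → I₁ = ½ I₀, now polarized at 53°.
Target fraction: 83.9 / 190 mW = 0.4416 of I₀.
Need I₂/I₀ = 0.4416, so cos²(θ − 53°) = 0.4416 / 0.5 = 0.8832.
θ − 53° = arccos(√0.8832) = 20.0°, giving θ ≈ 53 + 20.0 = 73.0°.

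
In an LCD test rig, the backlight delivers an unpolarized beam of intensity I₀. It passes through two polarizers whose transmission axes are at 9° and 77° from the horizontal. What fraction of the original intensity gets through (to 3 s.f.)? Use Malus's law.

Unpolarized light through the first polarizer → I₁ = ½ I₀, now polarized at 9°.
I₂ = I₁ cos²(77° − 9°) = 0.5 I₀ · cos²(68°) = 0.07017 I₀.
Transmitted fraction = 0.07017.

≈ 0.0702 I₀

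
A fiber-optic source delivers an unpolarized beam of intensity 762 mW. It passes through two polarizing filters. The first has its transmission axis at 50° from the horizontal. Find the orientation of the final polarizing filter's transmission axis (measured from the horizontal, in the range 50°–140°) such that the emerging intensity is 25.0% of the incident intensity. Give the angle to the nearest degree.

θ ≈ 95°

Unpolarized light through the first polarizer → I₁ = ½ I₀, now polarized at 50°.
Need I₂/I₀ = 0.25, so cos²(θ − 50°) = 0.25 / 0.5 = 0.5.
θ − 50° = arccos(√0.5) = 45.0°, giving θ ≈ 50 + 45.0 = 95.0°.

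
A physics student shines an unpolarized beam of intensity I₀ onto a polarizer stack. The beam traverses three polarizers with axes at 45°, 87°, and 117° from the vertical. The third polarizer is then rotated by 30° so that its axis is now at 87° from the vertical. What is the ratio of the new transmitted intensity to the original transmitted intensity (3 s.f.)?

I_new/I_old ≈ 1.33

Before rotation:
Unpolarized light through the first polarizer → I₁ = ½ I₀, now polarized at 45°.
I₂ = I₁ cos²(87° − 45°) = 0.5 I₀ · cos²(42°) = 0.2761 I₀.
I₃ = I₂ cos²(117° − 87°) = 0.2761 I₀ · cos²(30°) = 0.2071 I₀.
After rotation:
Unpolarized light through the first polarizer → I₁ = ½ I₀, now polarized at 45°.
I₂ = I₁ cos²(87° − 45°) = 0.5 I₀ · cos²(42°) = 0.2761 I₀.
I₃ = I₂ cos²(87° − 87°) = 0.2761 I₀ · cos²(0°) = 0.2761 I₀.
Ratio = 0.2761 / 0.2071 = 1.333.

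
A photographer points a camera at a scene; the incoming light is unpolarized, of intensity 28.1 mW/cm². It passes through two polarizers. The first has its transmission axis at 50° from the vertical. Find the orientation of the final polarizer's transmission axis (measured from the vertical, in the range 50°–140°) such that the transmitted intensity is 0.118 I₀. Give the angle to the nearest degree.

θ ≈ 111°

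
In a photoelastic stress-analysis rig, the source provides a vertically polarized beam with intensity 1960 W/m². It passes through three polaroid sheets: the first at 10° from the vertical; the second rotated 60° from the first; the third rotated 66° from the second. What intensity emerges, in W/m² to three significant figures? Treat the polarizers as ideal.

I ≈ 78.6 W/m²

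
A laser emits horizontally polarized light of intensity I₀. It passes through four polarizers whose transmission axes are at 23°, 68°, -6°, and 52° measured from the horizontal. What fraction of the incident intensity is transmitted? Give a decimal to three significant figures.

I₁ = I₀ cos²(23° − 0°) = I₀ cos²(23°) = 0.8473 I₀.
I₂ = I₁ cos²(68° − 23°) = 0.8473 I₀ · cos²(45°) = 0.4237 I₀.
I₃ = I₂ cos²(-6° − 68°) = 0.4237 I₀ · cos²(74°) = 0.03219 I₀.
I₄ = I₃ cos²(52° + 6°) = 0.03219 I₀ · cos²(58°) = 0.009039 I₀.
Transmitted fraction = 0.009039.

≈ 0.00904 I₀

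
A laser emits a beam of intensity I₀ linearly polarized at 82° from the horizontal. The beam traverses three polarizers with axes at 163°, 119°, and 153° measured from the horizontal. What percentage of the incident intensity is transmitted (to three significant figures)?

≈ 0.870%

By Malus's law, I₁ = I₀ cos²(163° − 82°) = I₀ cos²(81°) = 0.02447 I₀.
I₂ = I₁ cos²(119° − 163°) = 0.02447 I₀ · cos²(44°) = 0.01266 I₀.
I₃ = I₂ cos²(153° − 119°) = 0.01266 I₀ · cos²(34°) = 0.008703 I₀.
That is 0.8703% of the incident intensity.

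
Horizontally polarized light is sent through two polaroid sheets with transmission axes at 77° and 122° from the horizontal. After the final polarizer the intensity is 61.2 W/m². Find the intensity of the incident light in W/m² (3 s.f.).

By Malus's law, I₁ = I₀ cos²(77° − 0°) = I₀ cos²(77°) = 0.0506 I₀.
I₂ = I₁ cos²(122° − 77°) = 0.0506 I₀ · cos²(45°) = 0.0253 I₀.
So 61.2 W/m² = 0.0253 I₀, giving I₀ = 61.2/0.0253 = 2419 W/m².

I₀ ≈ 2420 W/m²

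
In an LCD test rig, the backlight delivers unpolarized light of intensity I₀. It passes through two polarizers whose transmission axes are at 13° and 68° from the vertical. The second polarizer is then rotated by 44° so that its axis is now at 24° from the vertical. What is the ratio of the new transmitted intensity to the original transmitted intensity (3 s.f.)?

I_new/I_old ≈ 2.93

Before rotation:
Unpolarized light through the first polarizer → I₁ = ½ I₀, now polarized at 13°.
I₂ = I₁ cos²(68° − 13°) = 0.5 I₀ · cos²(55°) = 0.1645 I₀.
After rotation:
Unpolarized light through the first polarizer → I₁ = ½ I₀, now polarized at 13°.
I₂ = I₁ cos²(24° − 13°) = 0.5 I₀ · cos²(11°) = 0.4818 I₀.
Ratio = 0.4818 / 0.1645 = 2.929.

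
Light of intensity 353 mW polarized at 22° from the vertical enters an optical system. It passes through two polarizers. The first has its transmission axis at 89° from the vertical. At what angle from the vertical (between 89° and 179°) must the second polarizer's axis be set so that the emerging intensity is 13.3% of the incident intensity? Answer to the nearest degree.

θ ≈ 110°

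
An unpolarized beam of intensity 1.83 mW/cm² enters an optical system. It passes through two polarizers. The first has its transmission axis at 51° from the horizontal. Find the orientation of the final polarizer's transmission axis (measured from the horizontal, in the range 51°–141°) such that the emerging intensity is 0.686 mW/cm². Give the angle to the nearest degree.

θ ≈ 81°

Unpolarized light through the first polarizer → I₁ = ½ I₀, now polarized at 51°.
Target fraction: 0.686 / 1.83 mW/cm² = 0.3749 of I₀.
Need I₂/I₀ = 0.3749, so cos²(θ − 51°) = 0.3749 / 0.5 = 0.7497.
θ − 51° = arccos(√0.7497) = 30.0°, giving θ ≈ 51 + 30.0 = 81.0°.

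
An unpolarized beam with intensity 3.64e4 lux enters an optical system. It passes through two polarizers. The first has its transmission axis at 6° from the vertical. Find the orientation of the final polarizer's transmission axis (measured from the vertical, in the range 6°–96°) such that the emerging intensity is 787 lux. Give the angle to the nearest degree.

Unpolarized light through the first polarizer → I₁ = ½ I₀, now polarized at 6°.
Target fraction: 787 / 3.64e4 lux = 0.02162 of I₀.
Need I₂/I₀ = 0.02162, so cos²(θ − 6°) = 0.02162 / 0.5 = 0.04324.
θ − 6° = arccos(√0.04324) = 78.0°, giving θ ≈ 6 + 78.0 = 84.0°.

θ ≈ 84°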